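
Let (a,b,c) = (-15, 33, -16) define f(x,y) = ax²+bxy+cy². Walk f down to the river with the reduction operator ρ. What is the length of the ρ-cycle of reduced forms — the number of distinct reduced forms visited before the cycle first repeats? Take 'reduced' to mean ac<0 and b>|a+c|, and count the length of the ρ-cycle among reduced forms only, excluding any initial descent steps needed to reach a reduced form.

D = 129, ⌊√D⌋ = 11
descent: ρ → (-16,-1,2)
descent: ρ → (2,9,-6)  [lands on river]
river: ρ → (-6,3,5)
river: ρ → (5,7,-4)
river: ρ → (-4,9,3)
river: ρ → (3,9,-4)
river: ρ → (-4,7,5)
river: ρ → (5,3,-6)
river: ρ → (-6,9,2)
river: ρ → (2,11,-1)
river: ρ → (-1,11,2)
ρ-cycle length = 10 (tail of 2 descent steps not counted)

10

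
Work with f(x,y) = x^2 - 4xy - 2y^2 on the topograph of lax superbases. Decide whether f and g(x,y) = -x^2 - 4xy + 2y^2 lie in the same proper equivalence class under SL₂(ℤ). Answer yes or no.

D₁ = 24, D₂ = 24
river cycle of f (length 2): (-2, 4, 1), (1, 4, -2)
river cycle of g (length 2): (2, 4, -1), (-1, 4, 2)
cycles differ ⇒ inequivalent

no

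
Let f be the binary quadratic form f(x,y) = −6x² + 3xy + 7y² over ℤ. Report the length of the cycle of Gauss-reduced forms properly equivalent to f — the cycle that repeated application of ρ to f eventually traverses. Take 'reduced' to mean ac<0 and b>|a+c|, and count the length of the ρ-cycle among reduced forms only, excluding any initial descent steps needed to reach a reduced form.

D = 177, ⌊√D⌋ = 13
river: ρ → (7,11,-2)
river: ρ → (-2,13,1)
river: ρ → (1,13,-2)
river: ρ → (-2,11,7)
river: ρ → (7,3,-6)
river: ρ → (-6,9,4)
river: ρ → (4,7,-8)
river: ρ → (-8,9,3)
river: ρ → (3,9,-8)
river: ρ → (-8,7,4)
river: ρ → (4,9,-6)
river: ρ → (-6,3,7)
ρ-cycle length = 12 (tail of 0 descent steps not counted)

12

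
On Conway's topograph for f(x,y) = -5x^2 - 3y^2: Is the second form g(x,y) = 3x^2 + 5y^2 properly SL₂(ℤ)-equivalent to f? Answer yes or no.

D₁ = -60, D₂ = -60
f is negative-definite; reduce −f:
−f: flip: (5,0,3)→(3,0,5)
−f: reduced (well bottom): (3,0,5) with a≤c, −a<b≤a
flip sign back: reduced form of f is (-3,0,-5)
g: reduced (well bottom): (3,0,5) with a≤c, −a<b≤a
reduced forms (-3, 0, -5) vs (3, 0, 5) ⇒ inequivalent

no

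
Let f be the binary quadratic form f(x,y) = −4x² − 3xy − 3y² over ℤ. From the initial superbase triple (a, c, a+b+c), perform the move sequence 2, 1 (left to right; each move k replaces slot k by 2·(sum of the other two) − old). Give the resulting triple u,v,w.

start (-4,-3,-10) = (f(1,0),f(0,1),f(1,1))
replace slot 2: 2·((-4)+(-10)) − (-3) = -25 → (-4,-25,-10)
replace slot 1: 2·((-25)+(-10)) − (-4) = -66 → (-66,-25,-10)

-66,-25,-10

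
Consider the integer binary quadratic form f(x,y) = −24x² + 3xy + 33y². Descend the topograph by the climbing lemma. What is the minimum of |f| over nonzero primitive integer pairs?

descent: ρ → (33,-3,-24)
descent: ρ → (-24,51,6)  [lands on river]
river: ρ → (6,45,-48)
river: ρ → (-48,51,3)
river: ρ → (3,51,-48)
river: ρ → (-48,45,6)
river: ρ → (6,51,-24)
river: ρ → (-24,45,12)
river: ρ → (12,51,-12)
river: ρ → (-12,45,24)
river: ρ → (24,51,-6)
river: ρ → (-6,45,48)
river: ρ → (48,51,-3)
river: ρ → (-3,51,48)
river: ρ → (48,45,-6)
river: ρ → (-6,51,24)
river: ρ → (24,45,-12)
river: ρ → (-12,51,12)
river: ρ → (12,45,-24)
closes: descent 2, river 18
min |a| on river = 3

3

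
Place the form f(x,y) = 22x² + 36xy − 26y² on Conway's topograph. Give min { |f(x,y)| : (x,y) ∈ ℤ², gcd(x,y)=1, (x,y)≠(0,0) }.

river: ρ → (-26,16,32)
river: ρ → (32,48,-10)
river: ρ → (-10,52,22)
river: ρ → (22,36,-26)
closes: descent 0, river 4
min |a| on river = 10

10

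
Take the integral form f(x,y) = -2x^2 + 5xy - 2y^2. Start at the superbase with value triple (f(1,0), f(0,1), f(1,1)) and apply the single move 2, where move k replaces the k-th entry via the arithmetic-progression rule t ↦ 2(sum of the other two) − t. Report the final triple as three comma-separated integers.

start (-2,-2,1) = (f(1,0),f(0,1),f(1,1))
replace slot 2: 2·((-2)+1) − (-2) = 0 → (-2,0,1)

-2,0,1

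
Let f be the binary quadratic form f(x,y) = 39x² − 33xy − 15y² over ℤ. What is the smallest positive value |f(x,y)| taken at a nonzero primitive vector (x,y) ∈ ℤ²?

descent: ρ → (-15,33,39)  [lands on river]
river: ρ → (39,45,-9)
river: ρ → (-9,45,39)
river: ρ → (39,33,-15)
river: ρ → (-15,57,3)
river: ρ → (3,57,-15)
closes: descent 1, river 6
min |a| on river = 3

3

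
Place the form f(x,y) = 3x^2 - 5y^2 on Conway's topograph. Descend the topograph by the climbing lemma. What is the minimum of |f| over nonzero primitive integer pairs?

descent: ρ → (-5,0,3)
descent: ρ → (3,6,-2)  [lands on river]
river: ρ → (-2,6,3)
closes: descent 2, river 2
min |a| on river = 2

2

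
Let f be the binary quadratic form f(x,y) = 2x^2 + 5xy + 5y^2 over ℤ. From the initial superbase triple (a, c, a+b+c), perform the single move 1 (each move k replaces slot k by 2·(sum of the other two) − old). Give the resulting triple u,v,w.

start (2,5,12) = (f(1,0),f(0,1),f(1,1))
replace slot 1: 2·(5+12) − 2 = 32 → (32,5,12)

32,5,12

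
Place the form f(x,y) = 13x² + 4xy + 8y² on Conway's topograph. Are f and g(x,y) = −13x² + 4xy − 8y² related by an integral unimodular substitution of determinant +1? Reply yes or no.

D₁ = -400, D₂ = -400
f: flip: (13,4,8)→(8,-4,13)
f: reduced (well bottom): (8,-4,13) with a≤c, −a<b≤a
g is negative-definite; reduce −g:
−g: flip: (13,-4,8)→(8,4,13)
−g: reduced (well bottom): (8,4,13) with a≤c, −a<b≤a
flip sign back: reduced form of g is (-8,-4,-13)
reduced forms (8, -4, 13) vs (-8, -4, -13) ⇒ inequivalent

no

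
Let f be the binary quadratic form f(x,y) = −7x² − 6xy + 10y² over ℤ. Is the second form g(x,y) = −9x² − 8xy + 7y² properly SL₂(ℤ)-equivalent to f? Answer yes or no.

D₁ = 316, D₂ = 316
river cycle of f (length 6): (10, 6, -7), (-7, 8, 9), (9, 10, -6), (-6, 14, 5), (5, 16, -3), (-3, 14, 10)
river cycle of g (length 6): (7, 8, -9), (-9, 10, 6), (6, 14, -5), (-5, 16, 3), (3, 14, -10), (-10, 6, 7)
cycles differ ⇒ inequivalent

no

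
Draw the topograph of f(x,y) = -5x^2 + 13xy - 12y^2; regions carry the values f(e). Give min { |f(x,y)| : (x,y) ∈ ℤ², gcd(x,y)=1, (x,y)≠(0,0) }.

translate: b→-3 (≡-13 mod 10), so (5,-13,12)→(5,-3,4)
flip: (5,-3,4)→(4,3,5)
reduced (well bottom): (4,3,5) with a≤c, −a<b≤a
well minimum |f| = |-4| = 4 (negative-definite)

4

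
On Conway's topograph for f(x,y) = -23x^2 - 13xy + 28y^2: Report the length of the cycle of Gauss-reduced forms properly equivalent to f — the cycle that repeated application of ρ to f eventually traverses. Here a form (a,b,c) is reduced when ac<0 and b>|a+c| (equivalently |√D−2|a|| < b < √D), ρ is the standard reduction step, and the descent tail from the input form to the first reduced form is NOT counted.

D = 2745, ⌊√D⌋ = 52
descent: ρ → (28,13,-23)  [lands on river]
river: ρ → (-23,33,18)
river: ρ → (18,39,-17)
river: ρ → (-17,29,28)
river: ρ → (28,27,-18)
river: ρ → (-18,45,10)
river: ρ → (10,35,-38)
river: ρ → (-38,41,7)
river: ρ → (7,43,-32)
river: ρ → (-32,21,18)
river: ρ → (18,51,-2)
river: ρ → (-2,49,43)
river: ρ → (43,37,-8)
river: ρ → (-8,43,28)
ρ-cycle length = 14 (tail of 1 descent step not counted)

14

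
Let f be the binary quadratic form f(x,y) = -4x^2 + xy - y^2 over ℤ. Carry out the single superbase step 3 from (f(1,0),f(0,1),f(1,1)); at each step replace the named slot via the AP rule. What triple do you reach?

start (-4,-1,-4) = (f(1,0),f(0,1),f(1,1))
replace slot 3: 2·((-4)+(-1)) − (-4) = -6 → (-4,-1,-6)

-4,-1,-6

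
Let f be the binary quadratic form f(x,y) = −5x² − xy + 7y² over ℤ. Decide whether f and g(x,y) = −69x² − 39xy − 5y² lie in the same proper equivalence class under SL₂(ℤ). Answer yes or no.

D₁ = 141, D₂ = 141
river cycle of f (length 4): (-5, 9, 3), (3, 9, -5), (-5, 11, 1), (1, 11, -5)
river cycle of g (length 4): (-5, 9, 3), (3, 9, -5), (-5, 11, 1), (1, 11, -5)
cycles coincide ⇒ equivalent

yes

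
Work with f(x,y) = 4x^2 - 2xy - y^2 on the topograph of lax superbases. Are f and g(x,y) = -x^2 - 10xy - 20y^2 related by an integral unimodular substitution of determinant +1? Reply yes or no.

D₁ = 20, D₂ = 20
river cycle of f (length 2): (-1, 4, 1), (1, 4, -1)
river cycle of g (length 2): (-1, 4, 1), (1, 4, -1)
cycles coincide ⇒ equivalent

yes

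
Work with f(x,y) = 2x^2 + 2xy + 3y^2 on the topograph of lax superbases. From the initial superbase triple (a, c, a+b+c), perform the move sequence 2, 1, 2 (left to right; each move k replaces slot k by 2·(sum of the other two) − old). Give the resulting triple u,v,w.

start (2,3,7) = (f(1,0),f(0,1),f(1,1))
replace slot 2: 2·(2+7) − 3 = 15 → (2,15,7)
replace slot 1: 2·(15+7) − 2 = 42 → (42,15,7)
replace slot 2: 2·(42+7) − 15 = 83 → (42,83,7)

42,83,7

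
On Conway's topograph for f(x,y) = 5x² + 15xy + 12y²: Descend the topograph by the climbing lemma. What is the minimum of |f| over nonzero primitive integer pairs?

translate: b→5 (≡15 mod 10), so (5,15,12)→(5,5,2)
flip: (5,5,2)→(2,-5,5)
translate: b→-1 (≡-5 mod 4), so (2,-5,5)→(2,-1,2)
flip: (2,-1,2)→(2,1,2)
reduced (well bottom): (2,1,2) with a≤c, −a<b≤a
well minimum = a = 2

2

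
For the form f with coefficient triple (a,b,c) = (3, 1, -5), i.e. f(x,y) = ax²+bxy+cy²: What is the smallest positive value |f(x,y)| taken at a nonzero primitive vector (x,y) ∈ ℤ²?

descent: ρ → (-5,-1,3)
descent: ρ → (3,7,-1)  [lands on river]
river: ρ → (-1,7,3)
river: ρ → (3,5,-3)
river: ρ → (-3,7,1)
river: ρ → (1,7,-3)
river: ρ → (-3,5,3)
closes: descent 2, river 6
min |a| on river = 1

1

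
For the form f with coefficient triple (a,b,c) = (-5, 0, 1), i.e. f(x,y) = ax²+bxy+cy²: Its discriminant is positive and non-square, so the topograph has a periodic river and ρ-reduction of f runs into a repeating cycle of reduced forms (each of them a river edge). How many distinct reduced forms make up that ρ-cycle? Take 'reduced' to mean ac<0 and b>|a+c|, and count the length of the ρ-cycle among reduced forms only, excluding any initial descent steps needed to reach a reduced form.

D = 20, ⌊√D⌋ = 4
descent: ρ → (1,4,-1)  [lands on river]
river: ρ → (-1,4,1)
ρ-cycle length = 2 (tail of 1 descent step not counted)

2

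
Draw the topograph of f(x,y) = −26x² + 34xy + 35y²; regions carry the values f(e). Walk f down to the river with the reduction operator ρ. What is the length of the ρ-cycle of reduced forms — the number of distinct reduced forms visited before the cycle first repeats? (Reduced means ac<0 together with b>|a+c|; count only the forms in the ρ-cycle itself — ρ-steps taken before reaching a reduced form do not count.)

D = 4796, ⌊√D⌋ = 69
river: ρ → (35,36,-25)
river: ρ → (-25,64,7)
river: ρ → (7,62,-34)
river: ρ → (-34,6,35)
river: ρ → (35,64,-5)
river: ρ → (-5,66,22)
river: ρ → (22,66,-5)
river: ρ → (-5,64,35)
river: ρ → (35,6,-34)
river: ρ → (-34,62,7)
river: ρ → (7,64,-25)
river: ρ → (-25,36,35)
river: ρ → (35,34,-26)
river: ρ → (-26,18,43)
river: ρ → (43,68,-1)
river: ρ → (-1,68,43)
river: ρ → (43,18,-26)
river: ρ → (-26,34,35)
ρ-cycle length = 18 (tail of 0 descent steps not counted)

18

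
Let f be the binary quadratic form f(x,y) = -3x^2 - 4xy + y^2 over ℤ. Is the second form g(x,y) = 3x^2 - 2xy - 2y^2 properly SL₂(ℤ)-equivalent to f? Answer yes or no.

D₁ = 28, D₂ = 28
river cycle of f (length 4): (1, 4, -3), (-3, 2, 2), (2, 2, -3), (-3, 4, 1)
river cycle of g (length 4): (-2, 2, 3), (3, 4, -1), (-1, 4, 3), (3, 2, -2)
cycles differ ⇒ inequivalent

no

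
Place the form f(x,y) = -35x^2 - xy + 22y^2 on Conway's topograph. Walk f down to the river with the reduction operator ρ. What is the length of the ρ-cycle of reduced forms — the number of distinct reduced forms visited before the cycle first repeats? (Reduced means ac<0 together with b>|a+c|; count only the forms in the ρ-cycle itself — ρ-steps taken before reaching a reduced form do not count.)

D = 3081, ⌊√D⌋ = 55
descent: ρ → (22,45,-12)  [lands on river]
river: ρ → (-12,51,10)
river: ρ → (10,49,-17)
river: ρ → (-17,53,4)
river: ρ → (4,51,-30)
river: ρ → (-30,9,25)
river: ρ → (25,41,-14)
river: ρ → (-14,43,22)
ρ-cycle length = 8 (tail of 1 descent step not counted)

8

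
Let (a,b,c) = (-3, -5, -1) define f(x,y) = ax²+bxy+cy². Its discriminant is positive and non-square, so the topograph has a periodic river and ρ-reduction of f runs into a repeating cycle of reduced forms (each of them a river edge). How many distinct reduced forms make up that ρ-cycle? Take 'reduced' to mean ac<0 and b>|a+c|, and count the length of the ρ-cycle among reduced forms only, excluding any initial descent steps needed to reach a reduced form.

D = 13, ⌊√D⌋ = 3
descent: ρ → (-1,3,1)  [lands on river]
river: ρ → (1,3,-1)
ρ-cycle length = 2 (tail of 1 descent step not counted)

2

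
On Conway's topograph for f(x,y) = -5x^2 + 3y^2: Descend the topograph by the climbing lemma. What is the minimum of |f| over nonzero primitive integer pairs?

descent: ρ → (3,6,-2)  [lands on river]
river: ρ → (-2,6,3)
closes: descent 1, river 2
min |a| on river = 2

2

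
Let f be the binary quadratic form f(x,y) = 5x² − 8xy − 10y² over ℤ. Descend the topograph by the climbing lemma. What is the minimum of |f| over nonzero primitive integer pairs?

descent: ρ → (-10,8,5)  [lands on river]
river: ρ → (5,12,-6)
river: ρ → (-6,12,5)
river: ρ → (5,8,-10)
river: ρ → (-10,12,3)
river: ρ → (3,12,-10)
closes: descent 1, river 6
min |a| on river = 3

3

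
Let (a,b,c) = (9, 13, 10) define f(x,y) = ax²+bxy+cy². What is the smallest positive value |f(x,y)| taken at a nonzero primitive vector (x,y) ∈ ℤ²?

translate: b→-5 (≡13 mod 18), so (9,13,10)→(9,-5,6)
flip: (9,-5,6)→(6,5,9)
reduced (well bottom): (6,5,9) with a≤c, −a<b≤a
well minimum = a = 6

6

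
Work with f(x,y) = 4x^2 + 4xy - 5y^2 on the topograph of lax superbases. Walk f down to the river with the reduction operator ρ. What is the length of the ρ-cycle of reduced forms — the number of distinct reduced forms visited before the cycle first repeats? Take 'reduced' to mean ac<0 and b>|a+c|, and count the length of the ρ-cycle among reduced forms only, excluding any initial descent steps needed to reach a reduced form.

D = 96, ⌊√D⌋ = 9
river: ρ → (-5,6,3)
river: ρ → (3,6,-5)
river: ρ → (-5,4,4)
river: ρ → (4,4,-5)
ρ-cycle length = 4 (tail of 0 descent steps not counted)

4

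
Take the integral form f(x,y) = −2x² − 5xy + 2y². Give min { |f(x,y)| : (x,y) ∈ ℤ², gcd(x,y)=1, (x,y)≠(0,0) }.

descent: ρ → (2,5,-2)  [lands on river]
river: ρ → (-2,3,4)
river: ρ → (4,5,-1)
river: ρ → (-1,5,4)
river: ρ → (4,3,-2)
river: ρ → (-2,5,2)
river: ρ → (2,3,-4)
river: ρ → (-4,5,1)
river: ρ → (1,5,-4)
river: ρ → (-4,3,2)
closes: descent 1, river 10
min |a| on river = 1

1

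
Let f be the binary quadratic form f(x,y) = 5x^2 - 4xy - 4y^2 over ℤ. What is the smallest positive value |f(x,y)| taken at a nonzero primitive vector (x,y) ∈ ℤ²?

descent: ρ → (-4,4,5)  [lands on river]
river: ρ → (5,6,-3)
river: ρ → (-3,6,5)
river: ρ → (5,4,-4)
closes: descent 1, river 4
min |a| on river = 3

3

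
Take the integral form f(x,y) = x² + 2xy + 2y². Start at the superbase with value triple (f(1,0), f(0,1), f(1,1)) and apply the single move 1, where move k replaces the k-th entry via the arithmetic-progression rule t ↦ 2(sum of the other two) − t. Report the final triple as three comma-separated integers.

start (1,2,5) = (f(1,0),f(0,1),f(1,1))
replace slot 1: 2·(2+5) − 1 = 13 → (13,2,5)

13,2,5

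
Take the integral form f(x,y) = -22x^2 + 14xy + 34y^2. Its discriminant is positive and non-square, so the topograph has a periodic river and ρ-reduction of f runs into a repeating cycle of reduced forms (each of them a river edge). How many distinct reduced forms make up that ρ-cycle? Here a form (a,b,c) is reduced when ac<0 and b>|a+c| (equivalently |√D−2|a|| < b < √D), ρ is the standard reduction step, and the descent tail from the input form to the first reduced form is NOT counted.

D = 3188, ⌊√D⌋ = 56
river: ρ → (34,54,-2)
river: ρ → (-2,54,34)
river: ρ → (34,14,-22)
river: ρ → (-22,30,26)
river: ρ → (26,22,-26)
river: ρ → (-26,30,22)
river: ρ → (22,14,-34)
river: ρ → (-34,54,2)
river: ρ → (2,54,-34)
river: ρ → (-34,14,22)
river: ρ → (22,30,-26)
river: ρ → (-26,22,26)
river: ρ → (26,30,-22)
river: ρ → (-22,14,34)
ρ-cycle length = 14 (tail of 0 descent steps not counted)

14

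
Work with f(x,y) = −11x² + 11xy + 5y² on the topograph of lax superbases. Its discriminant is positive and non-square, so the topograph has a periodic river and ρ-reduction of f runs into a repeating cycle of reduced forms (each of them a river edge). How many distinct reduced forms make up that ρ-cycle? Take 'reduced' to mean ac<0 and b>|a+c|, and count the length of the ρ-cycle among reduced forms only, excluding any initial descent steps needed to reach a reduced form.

D = 341, ⌊√D⌋ = 18
river: ρ → (5,9,-13)
river: ρ → (-13,17,1)
river: ρ → (1,17,-13)
river: ρ → (-13,9,5)
river: ρ → (5,11,-11)
river: ρ → (-11,11,5)
ρ-cycle length = 6 (tail of 0 descent steps not counted)

6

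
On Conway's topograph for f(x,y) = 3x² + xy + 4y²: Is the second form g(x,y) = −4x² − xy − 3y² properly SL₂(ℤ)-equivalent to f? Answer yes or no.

D₁ = -47, D₂ = -47
f: reduced (well bottom): (3,1,4) with a≤c, −a<b≤a
g is negative-definite; reduce −g:
−g: flip: (4,1,3)→(3,-1,4)
−g: reduced (well bottom): (3,-1,4) with a≤c, −a<b≤a
flip sign back: reduced form of g is (-3,1,-4)
reduced forms (3, 1, 4) vs (-3, 1, -4) ⇒ inequivalent

no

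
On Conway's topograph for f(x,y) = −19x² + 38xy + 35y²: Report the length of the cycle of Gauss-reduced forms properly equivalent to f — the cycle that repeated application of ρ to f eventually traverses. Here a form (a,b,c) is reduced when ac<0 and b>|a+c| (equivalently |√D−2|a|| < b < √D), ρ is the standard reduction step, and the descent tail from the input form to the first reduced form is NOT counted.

D = 4104, ⌊√D⌋ = 64
river: ρ → (35,32,-22)
river: ρ → (-22,56,11)
river: ρ → (11,54,-27)
river: ρ → (-27,54,11)
river: ρ → (11,56,-22)
river: ρ → (-22,32,35)
river: ρ → (35,38,-19)
river: ρ → (-19,38,35)
ρ-cycle length = 8 (tail of 0 descent steps not counted)

8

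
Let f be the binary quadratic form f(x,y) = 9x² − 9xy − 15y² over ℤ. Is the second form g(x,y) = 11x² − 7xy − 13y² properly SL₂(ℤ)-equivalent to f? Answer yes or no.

D₁ = 621, D₂ = 621
river cycle of f (length 4): (-15, 9, 9), (9, 9, -15), (-15, 21, 3), (3, 21, -15)
river cycle of g (length 4): (-13, 7, 11), (11, 15, -9), (-9, 21, 5), (5, 19, -13)
cycles differ ⇒ inequivalent

no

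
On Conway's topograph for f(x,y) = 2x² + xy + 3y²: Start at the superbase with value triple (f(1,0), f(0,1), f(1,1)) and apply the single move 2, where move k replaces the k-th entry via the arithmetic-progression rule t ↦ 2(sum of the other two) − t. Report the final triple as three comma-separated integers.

start (2,3,6) = (f(1,0),f(0,1),f(1,1))
replace slot 2: 2·(2+6) − 3 = 13 → (2,13,6)

2,13,6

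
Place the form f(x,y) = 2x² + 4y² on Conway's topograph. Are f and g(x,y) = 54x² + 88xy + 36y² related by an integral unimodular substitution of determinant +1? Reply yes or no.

D₁ = -32, D₂ = -32
f: reduced (well bottom): (2,0,4) with a≤c, −a<b≤a
g: translate: b→-20 (≡88 mod 108), so (54,88,36)→(54,-20,2)
g: flip: (54,-20,2)→(2,20,54)
g: translate: b→0 (≡20 mod 4), so (2,20,54)→(2,0,4)
g: reduced (well bottom): (2,0,4) with a≤c, −a<b≤a
reduced forms (2, 0, 4) vs (2, 0, 4) ⇒ equivalent

yes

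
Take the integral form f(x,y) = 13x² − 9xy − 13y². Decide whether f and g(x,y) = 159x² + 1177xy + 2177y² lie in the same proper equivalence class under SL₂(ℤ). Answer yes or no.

D₁ = 757, D₂ = 757
river cycle of f (length 26): (-13, 9, 13), (13, 17, -9), (-9, 19, 11), (11, 25, -3), (-3, 23, 19), (19, 15, -7), (-7, 27, 1), (1, 27, -7), (-7, 15, 19), (19, 23, -3), … (16 more)
river cycle of g (length 26): (13, 17, -9), (-9, 19, 11), (11, 25, -3), (-3, 23, 19), (19, 15, -7), (-7, 27, 1), (1, 27, -7), (-7, 15, 19), (19, 23, -3), (-3, 25, 11), … (16 more)
cycles coincide ⇒ equivalent

yes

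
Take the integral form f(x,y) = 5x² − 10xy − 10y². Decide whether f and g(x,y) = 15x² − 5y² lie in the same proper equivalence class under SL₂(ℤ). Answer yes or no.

D₁ = 300, D₂ = 300
river cycle of f (length 2): (-10, 10, 5), (5, 10, -10)
river cycle of g (length 2): (-5, 10, 10), (10, 10, -5)
cycles differ ⇒ inequivalent

no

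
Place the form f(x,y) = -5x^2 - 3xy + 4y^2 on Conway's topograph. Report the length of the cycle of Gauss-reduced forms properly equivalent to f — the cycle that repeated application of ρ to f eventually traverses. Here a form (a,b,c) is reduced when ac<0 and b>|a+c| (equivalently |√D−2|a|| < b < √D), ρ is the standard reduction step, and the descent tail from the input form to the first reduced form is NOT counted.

D = 89, ⌊√D⌋ = 9
descent: ρ → (4,3,-5)  [lands on river]
river: ρ → (-5,7,2)
river: ρ → (2,9,-1)
river: ρ → (-1,9,2)
river: ρ → (2,7,-5)
river: ρ → (-5,3,4)
river: ρ → (4,5,-4)
river: ρ → (-4,3,5)
river: ρ → (5,7,-2)
river: ρ → (-2,9,1)
river: ρ → (1,9,-2)
river: ρ → (-2,7,5)
river: ρ → (5,3,-4)
river: ρ → (-4,5,4)
ρ-cycle length = 14 (tail of 1 descent step not counted)

14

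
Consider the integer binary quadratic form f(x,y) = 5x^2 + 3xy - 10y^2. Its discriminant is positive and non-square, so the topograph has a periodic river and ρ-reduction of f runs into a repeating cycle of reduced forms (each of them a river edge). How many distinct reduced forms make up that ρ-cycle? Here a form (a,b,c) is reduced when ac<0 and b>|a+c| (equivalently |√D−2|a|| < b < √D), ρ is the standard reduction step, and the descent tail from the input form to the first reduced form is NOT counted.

D = 209, ⌊√D⌋ = 14
descent: ρ → (-10,-3,5)
descent: ρ → (5,13,-2)  [lands on river]
river: ρ → (-2,11,11)
river: ρ → (11,11,-2)
river: ρ → (-2,13,5)
river: ρ → (5,7,-8)
river: ρ → (-8,9,4)
river: ρ → (4,7,-10)
river: ρ → (-10,13,1)
river: ρ → (1,13,-10)
river: ρ → (-10,7,4)
river: ρ → (4,9,-8)
river: ρ → (-8,7,5)
ρ-cycle length = 12 (tail of 2 descent steps not counted)

12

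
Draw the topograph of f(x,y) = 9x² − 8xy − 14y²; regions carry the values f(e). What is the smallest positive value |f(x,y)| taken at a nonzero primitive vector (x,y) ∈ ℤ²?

descent: ρ → (-14,8,9)  [lands on river]
river: ρ → (9,10,-13)
river: ρ → (-13,16,6)
river: ρ → (6,20,-7)
river: ρ → (-7,22,3)
river: ρ → (3,20,-14)
closes: descent 1, river 6
min |a| on river = 3

3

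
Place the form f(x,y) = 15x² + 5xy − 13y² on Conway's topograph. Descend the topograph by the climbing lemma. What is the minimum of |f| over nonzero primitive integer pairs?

river: ρ → (-13,21,7)
river: ρ → (7,21,-13)
river: ρ → (-13,5,15)
river: ρ → (15,25,-3)
river: ρ → (-3,23,23)
river: ρ → (23,23,-3)
river: ρ → (-3,25,15)
river: ρ → (15,5,-13)
closes: descent 0, river 8
min |a| on river = 3

3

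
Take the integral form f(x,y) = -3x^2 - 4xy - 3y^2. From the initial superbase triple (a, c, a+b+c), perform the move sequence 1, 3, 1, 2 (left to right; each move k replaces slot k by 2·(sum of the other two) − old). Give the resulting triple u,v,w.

start (-3,-3,-10) = (f(1,0),f(0,1),f(1,1))
replace slot 1: 2·((-3)+(-10)) − (-3) = -23 → (-23,-3,-10)
replace slot 3: 2·((-23)+(-3)) − (-10) = -42 → (-23,-3,-42)
replace slot 1: 2·((-3)+(-42)) − (-23) = -67 → (-67,-3,-42)
replace slot 2: 2·((-67)+(-42)) − (-3) = -215 → (-67,-215,-42)

-67,-215,-42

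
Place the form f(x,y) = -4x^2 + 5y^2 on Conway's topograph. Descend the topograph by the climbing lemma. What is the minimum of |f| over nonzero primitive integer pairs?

descent: ρ → (5,0,-4)
descent: ρ → (-4,8,1)  [lands on river]
river: ρ → (1,8,-4)
closes: descent 2, river 2
min |a| on river = 1

1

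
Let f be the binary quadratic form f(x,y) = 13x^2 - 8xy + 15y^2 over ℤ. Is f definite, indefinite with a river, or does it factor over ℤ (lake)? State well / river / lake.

D = b²−4ac = (-8)² − 4·13·15 = -716
D < 0 ⇒ definite ⇒ every region one sign ⇒ single well

well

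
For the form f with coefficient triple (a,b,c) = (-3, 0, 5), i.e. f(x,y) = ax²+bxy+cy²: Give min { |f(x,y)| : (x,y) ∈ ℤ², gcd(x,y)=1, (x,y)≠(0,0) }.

descent: ρ → (5,0,-3)
descent: ρ → (-3,6,2)  [lands on river]
river: ρ → (2,6,-3)
closes: descent 2, river 2
min |a| on river = 2

2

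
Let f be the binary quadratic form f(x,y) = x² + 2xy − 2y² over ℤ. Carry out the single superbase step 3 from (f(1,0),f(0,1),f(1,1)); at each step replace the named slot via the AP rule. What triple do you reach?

start (1,-2,1) = (f(1,0),f(0,1),f(1,1))
replace slot 3: 2·(1+(-2)) − 1 = -3 → (1,-2,-3)

1,-2,-3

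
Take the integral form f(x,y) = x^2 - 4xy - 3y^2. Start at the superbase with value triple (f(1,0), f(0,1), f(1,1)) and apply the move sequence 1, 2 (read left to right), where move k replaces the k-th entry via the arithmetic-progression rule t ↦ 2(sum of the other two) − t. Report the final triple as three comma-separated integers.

start (1,-3,-6) = (f(1,0),f(0,1),f(1,1))
replace slot 1: 2·((-3)+(-6)) − 1 = -19 → (-19,-3,-6)
replace slot 2: 2·((-19)+(-6)) − (-3) = -47 → (-19,-47,-6)

-19,-47,-6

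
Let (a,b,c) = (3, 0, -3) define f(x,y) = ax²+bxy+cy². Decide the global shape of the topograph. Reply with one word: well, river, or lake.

D = b²−4ac = 0² − 4·3·(-3) = 36
D = 6² is a perfect square ⇒ form factors over ℤ ⇒ lakes

lake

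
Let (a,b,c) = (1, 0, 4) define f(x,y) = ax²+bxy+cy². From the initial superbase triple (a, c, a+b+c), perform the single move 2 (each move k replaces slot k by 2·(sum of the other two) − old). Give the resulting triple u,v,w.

start (1,4,5) = (f(1,0),f(0,1),f(1,1))
replace slot 2: 2·(1+5) − 4 = 8 → (1,8,5)

1,8,5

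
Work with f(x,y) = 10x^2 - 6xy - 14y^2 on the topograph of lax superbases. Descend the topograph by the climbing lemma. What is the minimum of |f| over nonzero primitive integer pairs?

descent: ρ → (-14,6,10)  [lands on river]
river: ρ → (10,14,-10)
river: ρ → (-10,6,14)
river: ρ → (14,22,-2)
river: ρ → (-2,22,14)
river: ρ → (14,6,-10)
river: ρ → (-10,14,10)
river: ρ → (10,6,-14)
river: ρ → (-14,22,2)
river: ρ → (2,22,-14)
closes: descent 1, river 10
min |a| on river = 2

2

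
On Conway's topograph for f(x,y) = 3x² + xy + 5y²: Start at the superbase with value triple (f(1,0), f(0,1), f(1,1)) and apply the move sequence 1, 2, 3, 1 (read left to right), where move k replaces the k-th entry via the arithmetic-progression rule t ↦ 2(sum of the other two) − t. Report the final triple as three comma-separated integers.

start (3,5,9) = (f(1,0),f(0,1),f(1,1))
replace slot 1: 2·(5+9) − 3 = 25 → (25,5,9)
replace slot 2: 2·(25+9) − 5 = 63 → (25,63,9)
replace slot 3: 2·(25+63) − 9 = 167 → (25,63,167)
replace slot 1: 2·(63+167) − 25 = 435 → (435,63,167)

435,63,167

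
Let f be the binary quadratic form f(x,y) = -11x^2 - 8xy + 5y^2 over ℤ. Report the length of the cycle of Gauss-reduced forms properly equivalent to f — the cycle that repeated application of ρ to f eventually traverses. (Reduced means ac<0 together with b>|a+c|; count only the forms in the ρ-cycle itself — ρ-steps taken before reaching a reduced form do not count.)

D = 284, ⌊√D⌋ = 16
descent: ρ → (5,8,-11)  [lands on river]
river: ρ → (-11,14,2)
river: ρ → (2,14,-11)
river: ρ → (-11,8,5)
river: ρ → (5,12,-7)
river: ρ → (-7,16,1)
river: ρ → (1,16,-7)
river: ρ → (-7,12,5)
ρ-cycle length = 8 (tail of 1 descent step not counted)

8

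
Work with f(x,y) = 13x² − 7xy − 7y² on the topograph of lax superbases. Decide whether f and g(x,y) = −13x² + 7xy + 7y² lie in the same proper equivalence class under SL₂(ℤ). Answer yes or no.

D₁ = 413, D₂ = 413
river cycle of f (length 4): (-7, 7, 13), (13, 19, -1), (-1, 19, 13), (13, 7, -7)
river cycle of g (length 4): (7, 7, -13), (-13, 19, 1), (1, 19, -13), (-13, 7, 7)
cycles differ ⇒ inequivalent

no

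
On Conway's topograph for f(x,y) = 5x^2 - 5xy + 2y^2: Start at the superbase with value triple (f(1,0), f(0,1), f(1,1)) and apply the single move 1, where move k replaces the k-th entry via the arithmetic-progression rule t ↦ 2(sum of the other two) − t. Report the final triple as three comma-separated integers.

start (5,2,2) = (f(1,0),f(0,1),f(1,1))
replace slot 1: 2·(2+2) − 5 = 3 → (3,2,2)

3,2,2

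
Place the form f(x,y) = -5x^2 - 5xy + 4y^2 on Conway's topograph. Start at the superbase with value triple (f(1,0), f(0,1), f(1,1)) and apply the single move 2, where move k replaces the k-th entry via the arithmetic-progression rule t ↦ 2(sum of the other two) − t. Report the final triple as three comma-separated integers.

start (-5,4,-6) = (f(1,0),f(0,1),f(1,1))
replace slot 2: 2·((-5)+(-6)) − 4 = -26 → (-5,-26,-6)

-5,-26,-6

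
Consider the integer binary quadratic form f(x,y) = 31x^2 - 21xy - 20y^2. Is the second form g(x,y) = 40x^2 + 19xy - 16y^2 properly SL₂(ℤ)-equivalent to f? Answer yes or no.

D₁ = 2921, D₂ = 2921
river cycle of f (length 46): (-20, 21, 31), (31, 41, -10), (-10, 39, 35), (35, 31, -14), (-14, 53, 2), (2, 51, -40), (-40, 29, 13), (13, 49, -10), (-10, 51, 8), (8, 45, -28), … (36 more)
river cycle of g (length 46): (-16, 45, 14), (14, 39, -25), (-25, 11, 28), (28, 45, -8), (-8, 51, 10), (10, 49, -13), (-13, 29, 40), (40, 51, -2), (-2, 53, 14), (14, 31, -35), … (36 more)
cycles differ ⇒ inequivalent

no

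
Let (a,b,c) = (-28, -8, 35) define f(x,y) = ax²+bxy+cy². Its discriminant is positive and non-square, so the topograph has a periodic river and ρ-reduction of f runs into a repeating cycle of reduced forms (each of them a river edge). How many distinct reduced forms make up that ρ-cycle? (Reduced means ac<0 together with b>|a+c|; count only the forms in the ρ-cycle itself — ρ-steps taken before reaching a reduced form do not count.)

D = 3984, ⌊√D⌋ = 63
descent: ρ → (35,8,-28)  [lands on river]
river: ρ → (-28,48,15)
river: ρ → (15,42,-37)
river: ρ → (-37,32,20)
river: ρ → (20,48,-21)
river: ρ → (-21,36,32)
river: ρ → (32,28,-25)
river: ρ → (-25,22,35)
river: ρ → (35,48,-12)
river: ρ → (-12,48,35)
river: ρ → (35,22,-25)
river: ρ → (-25,28,32)
river: ρ → (32,36,-21)
river: ρ → (-21,48,20)
river: ρ → (20,32,-37)
river: ρ → (-37,42,15)
river: ρ → (15,48,-28)
river: ρ → (-28,8,35)
river: ρ → (35,62,-1)
river: ρ → (-1,62,35)
ρ-cycle length = 20 (tail of 1 descent step not counted)

20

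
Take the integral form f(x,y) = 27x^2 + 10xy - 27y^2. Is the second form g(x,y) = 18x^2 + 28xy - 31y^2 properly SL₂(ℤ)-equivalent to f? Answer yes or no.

D₁ = 3016, D₂ = 3016
river cycle of f (length 18): (-27, 44, 10), (10, 36, -43), (-43, 50, 3), (3, 52, -26), (-26, 52, 3), (3, 50, -43), (-43, 36, 10), (10, 44, -27), (-27, 10, 27), (27, 44, -10), … (8 more)
river cycle of g (length 22): (-31, 34, 15), (15, 26, -39), (-39, 52, 2), (2, 52, -39), (-39, 26, 15), (15, 34, -31), (-31, 28, 18), (18, 44, -15), (-15, 46, 15), (15, 44, -18), … (12 more)
cycles differ ⇒ inequivalent

no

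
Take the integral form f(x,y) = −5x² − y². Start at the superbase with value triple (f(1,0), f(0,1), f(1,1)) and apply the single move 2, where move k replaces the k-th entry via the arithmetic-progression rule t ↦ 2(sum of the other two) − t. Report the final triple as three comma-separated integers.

start (-5,-1,-6) = (f(1,0),f(0,1),f(1,1))
replace slot 2: 2·((-5)+(-6)) − (-1) = -21 → (-5,-21,-6)

-5,-21,-6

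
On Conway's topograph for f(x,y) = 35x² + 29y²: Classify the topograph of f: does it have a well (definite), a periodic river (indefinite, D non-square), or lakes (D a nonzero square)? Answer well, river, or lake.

D = b²−4ac = 0² − 4·35·29 = -4060
D < 0 ⇒ definite ⇒ every region one sign ⇒ single well

well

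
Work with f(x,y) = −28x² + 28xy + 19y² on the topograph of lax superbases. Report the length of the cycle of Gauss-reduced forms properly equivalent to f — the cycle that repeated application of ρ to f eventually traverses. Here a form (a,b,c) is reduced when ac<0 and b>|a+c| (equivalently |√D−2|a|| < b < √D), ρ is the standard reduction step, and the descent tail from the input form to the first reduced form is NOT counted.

D = 2912, ⌊√D⌋ = 53
river: ρ → (19,48,-8)
river: ρ → (-8,48,19)
river: ρ → (19,28,-28)
river: ρ → (-28,28,19)
ρ-cycle length = 4 (tail of 0 descent steps not counted)

4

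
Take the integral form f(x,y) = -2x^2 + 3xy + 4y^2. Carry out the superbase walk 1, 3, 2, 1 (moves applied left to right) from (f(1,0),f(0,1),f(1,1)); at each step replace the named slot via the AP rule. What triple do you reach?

start (-2,4,5) = (f(1,0),f(0,1),f(1,1))
replace slot 1: 2·(4+5) − (-2) = 20 → (20,4,5)
replace slot 3: 2·(20+4) − 5 = 43 → (20,4,43)
replace slot 2: 2·(20+43) − 4 = 122 → (20,122,43)
replace slot 1: 2·(122+43) − 20 = 310 → (310,122,43)

310,122,43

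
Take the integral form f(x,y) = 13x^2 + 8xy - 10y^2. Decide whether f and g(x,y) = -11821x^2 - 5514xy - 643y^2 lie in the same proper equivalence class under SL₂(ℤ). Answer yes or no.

D₁ = 584, D₂ = 584
river cycle of f (length 8): (-10, 12, 11), (11, 10, -11), (-11, 12, 10), (10, 8, -13), (-13, 18, 5), (5, 22, -5), (-5, 18, 13), (13, 8, -10)
river cycle of g (length 8): (-10, 12, 11), (11, 10, -11), (-11, 12, 10), (10, 8, -13), (-13, 18, 5), (5, 22, -5), (-5, 18, 13), (13, 8, -10)
cycles coincide ⇒ equivalent

yes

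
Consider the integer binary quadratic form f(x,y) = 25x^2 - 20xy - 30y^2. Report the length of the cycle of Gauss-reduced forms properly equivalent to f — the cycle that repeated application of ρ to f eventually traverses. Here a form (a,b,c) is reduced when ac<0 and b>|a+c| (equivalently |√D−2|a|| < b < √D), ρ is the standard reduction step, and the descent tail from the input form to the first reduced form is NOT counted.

D = 3400, ⌊√D⌋ = 58
descent: ρ → (-30,20,25)  [lands on river]
river: ρ → (25,30,-25)
river: ρ → (-25,20,30)
river: ρ → (30,40,-15)
river: ρ → (-15,50,15)
river: ρ → (15,40,-30)
ρ-cycle length = 6 (tail of 1 descent step not counted)

6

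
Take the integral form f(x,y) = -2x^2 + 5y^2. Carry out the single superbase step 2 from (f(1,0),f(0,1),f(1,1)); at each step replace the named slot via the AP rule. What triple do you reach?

start (-2,5,3) = (f(1,0),f(0,1),f(1,1))
replace slot 2: 2·((-2)+3) − 5 = -3 → (-2,-3,3)

-2,-3,3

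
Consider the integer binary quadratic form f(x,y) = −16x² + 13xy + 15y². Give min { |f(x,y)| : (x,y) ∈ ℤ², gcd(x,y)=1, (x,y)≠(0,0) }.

river: ρ → (15,17,-14)
river: ρ → (-14,11,18)
river: ρ → (18,25,-7)
river: ρ → (-7,31,6)
river: ρ → (6,29,-12)
river: ρ → (-12,19,16)
river: ρ → (16,13,-15)
river: ρ → (-15,17,14)
river: ρ → (14,11,-18)
river: ρ → (-18,25,7)
river: ρ → (7,31,-6)
river: ρ → (-6,29,12)
river: ρ → (12,19,-16)
river: ρ → (-16,13,15)
closes: descent 0, river 14
min |a| on river = 6

6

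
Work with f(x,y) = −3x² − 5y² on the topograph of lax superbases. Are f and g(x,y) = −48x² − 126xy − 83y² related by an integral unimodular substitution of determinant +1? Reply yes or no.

D₁ = -60, D₂ = -60
f is negative-definite; reduce −f:
−f: reduced (well bottom): (3,0,5) with a≤c, −a<b≤a
flip sign back: reduced form of f is (-3,0,-5)
g is negative-definite; reduce −g:
−g: translate: b→30 (≡126 mod 96), so (48,126,83)→(48,30,5)
−g: flip: (48,30,5)→(5,-30,48)
−g: translate: b→0 (≡-30 mod 10), so (5,-30,48)→(5,0,3)
−g: flip: (5,0,3)→(3,0,5)
−g: reduced (well bottom): (3,0,5) with a≤c, −a<b≤a
flip sign back: reduced form of g is (-3,0,-5)
reduced forms (-3, 0, -5) vs (-3, 0, -5) ⇒ equivalent

yes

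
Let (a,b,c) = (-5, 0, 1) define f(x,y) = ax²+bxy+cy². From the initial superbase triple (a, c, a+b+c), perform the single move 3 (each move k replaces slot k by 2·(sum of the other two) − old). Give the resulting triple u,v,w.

start (-5,1,-4) = (f(1,0),f(0,1),f(1,1))
replace slot 3: 2·((-5)+1) − (-4) = -4 → (-5,1,-4)

-5,1,-4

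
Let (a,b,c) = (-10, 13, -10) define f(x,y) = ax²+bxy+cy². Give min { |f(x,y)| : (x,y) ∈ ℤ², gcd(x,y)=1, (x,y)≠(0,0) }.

translate: b→7 (≡-13 mod 20), so (10,-13,10)→(10,7,7)
flip: (10,7,7)→(7,-7,10)
translate: b→7 (≡-7 mod 14), so (7,-7,10)→(7,7,10)
reduced (well bottom): (7,7,10) with a≤c, −a<b≤a
well minimum |f| = |-7| = 7 (negative-definite)

7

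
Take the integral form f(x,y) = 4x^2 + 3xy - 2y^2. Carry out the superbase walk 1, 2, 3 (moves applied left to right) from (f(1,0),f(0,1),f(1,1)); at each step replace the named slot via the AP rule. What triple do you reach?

start (4,-2,5) = (f(1,0),f(0,1),f(1,1))
replace slot 1: 2·((-2)+5) − 4 = 2 → (2,-2,5)
replace slot 2: 2·(2+5) − (-2) = 16 → (2,16,5)
replace slot 3: 2·(2+16) − 5 = 31 → (2,16,31)

2,16,31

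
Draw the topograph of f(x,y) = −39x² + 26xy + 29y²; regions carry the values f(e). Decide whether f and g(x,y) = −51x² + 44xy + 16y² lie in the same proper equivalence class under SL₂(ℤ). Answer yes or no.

D₁ = 5200, D₂ = 5200
river cycle of f (length 8): (29, 32, -36), (-36, 40, 25), (25, 60, -16), (-16, 68, 9), (9, 58, -51), (-51, 44, 16), (16, 52, -39), (-39, 26, 29)
river cycle of g (length 8): (16, 52, -39), (-39, 26, 29), (29, 32, -36), (-36, 40, 25), (25, 60, -16), (-16, 68, 9), (9, 58, -51), (-51, 44, 16)
cycles coincide ⇒ equivalent

yes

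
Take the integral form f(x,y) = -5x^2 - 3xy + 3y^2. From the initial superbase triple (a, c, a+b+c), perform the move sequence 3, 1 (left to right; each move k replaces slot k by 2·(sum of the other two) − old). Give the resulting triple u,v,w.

start (-5,3,-5) = (f(1,0),f(0,1),f(1,1))
replace slot 3: 2·((-5)+3) − (-5) = 1 → (-5,3,1)
replace slot 1: 2·(3+1) − (-5) = 13 → (13,3,1)

13,3,1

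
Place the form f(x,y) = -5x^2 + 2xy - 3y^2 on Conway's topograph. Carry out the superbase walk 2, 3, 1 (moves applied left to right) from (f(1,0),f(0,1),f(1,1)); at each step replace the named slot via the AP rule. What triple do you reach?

start (-5,-3,-6) = (f(1,0),f(0,1),f(1,1))
replace slot 2: 2·((-5)+(-6)) − (-3) = -19 → (-5,-19,-6)
replace slot 3: 2·((-5)+(-19)) − (-6) = -42 → (-5,-19,-42)
replace slot 1: 2·((-19)+(-42)) − (-5) = -117 → (-117,-19,-42)

-117,-19,-42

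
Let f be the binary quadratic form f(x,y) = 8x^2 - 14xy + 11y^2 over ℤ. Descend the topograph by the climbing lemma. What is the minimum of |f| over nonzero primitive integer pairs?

translate: b→2 (≡-14 mod 16), so (8,-14,11)→(8,2,5)
flip: (8,2,5)→(5,-2,8)
reduced (well bottom): (5,-2,8) with a≤c, −a<b≤a
well minimum = a = 5

5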